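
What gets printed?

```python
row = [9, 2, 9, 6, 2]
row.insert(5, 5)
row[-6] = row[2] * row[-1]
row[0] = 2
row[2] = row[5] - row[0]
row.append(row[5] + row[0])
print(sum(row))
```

27

insert 5 at 5 → [9, 2, 9, 6, 2, 5]
row[-6] = row[2]*row[-1] = 9*5 = 45 → [45, 2, 9, 6, 2, 5]
row[0] = 2 → [2, 2, 9, 6, 2, 5]
row[2] = row[5]-row[0] = 5-2 = 3 → [2, 2, 3, 6, 2, 5]
append row[5]+row[0] = 5+2 = 7 → [2, 2, 3, 6, 2, 5, 7]
sum = 27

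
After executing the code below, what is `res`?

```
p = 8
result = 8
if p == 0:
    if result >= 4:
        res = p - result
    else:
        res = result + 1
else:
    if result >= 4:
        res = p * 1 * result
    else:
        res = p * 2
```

p=8, result=8
p == 0 is False; result >= 4 is True
→ res = p * 1 * result = 64

64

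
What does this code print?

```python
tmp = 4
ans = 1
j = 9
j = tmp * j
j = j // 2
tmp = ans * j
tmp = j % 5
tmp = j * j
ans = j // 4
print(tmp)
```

324

j = 4*9 = 36
j = 36//2 = 18
tmp = 1*18 = 18
tmp = 18%5 = 3
tmp = 18*18 = 324
ans = 18//4 = 4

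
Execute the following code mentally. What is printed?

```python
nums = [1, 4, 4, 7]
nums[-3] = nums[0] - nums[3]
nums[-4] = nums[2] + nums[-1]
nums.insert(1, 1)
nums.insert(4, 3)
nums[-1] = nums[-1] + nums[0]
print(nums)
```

nums[-3] = nums[0]-nums[3] = 1-7 = -6 → [1, -6, 4, 7]
nums[-4] = nums[2]+nums[-1] = 4+7 = 11 → [11, -6, 4, 7]
insert 1 at 1 → [11, 1, -6, 4, 7]
insert 3 at 4 → [11, 1, -6, 4, 3, 7]
nums[-1] = nums[-1]+nums[0] = 7+11 = 18 → [11, 1, -6, 4, 3, 18]

[11, 1, -6, 4, 3, 18]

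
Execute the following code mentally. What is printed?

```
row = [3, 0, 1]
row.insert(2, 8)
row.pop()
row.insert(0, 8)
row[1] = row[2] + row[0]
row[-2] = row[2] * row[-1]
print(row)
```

[8, 8, 0, 8]

insert 8 at 2 → [3, 0, 8, 1]
pop() removes 1 → [3, 0, 8]
insert 8 at 0 → [8, 3, 0, 8]
row[1] = row[2]+row[0] = 0+8 = 8 → [8, 8, 0, 8]
row[-2] = row[2]*row[-1] = 0*8 = 0 → [8, 8, 0, 8]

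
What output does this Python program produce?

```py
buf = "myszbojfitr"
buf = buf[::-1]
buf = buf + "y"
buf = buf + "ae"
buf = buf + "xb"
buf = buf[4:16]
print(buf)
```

jobzsymyaexb

reverse → 'rtifjobzsym'
+ 'y' → 'rtifjobzsymy'
+ 'ae' → 'rtifjobzsymyae'
+ 'xb' → 'rtifjobzsymyaexb'
slice [4:16] → 'jobzsymyaexb'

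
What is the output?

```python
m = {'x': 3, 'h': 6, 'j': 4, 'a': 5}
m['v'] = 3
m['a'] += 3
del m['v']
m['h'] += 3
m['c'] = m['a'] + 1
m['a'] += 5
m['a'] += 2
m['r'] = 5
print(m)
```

m['v'] = 3 → {'x': 3, 'h': 6, 'j': 4, 'a': 5, 'v': 3}
m['a'] = 5+3 = 8 → {'x': 3, 'h': 6, 'j': 4, 'a': 8, 'v': 3}
del 'v' → {'x': 3, 'h': 6, 'j': 4, 'a': 8}
m['h'] = 6+3 = 9 → {'x': 3, 'h': 9, 'j': 4, 'a': 8}
m['c'] = m['a']+1 = 9 → {'x': 3, 'h': 9, 'j': 4, 'a': 8, 'c': 9}
m['a'] = 8+5 = 13 → {'x': 3, 'h': 9, 'j': 4, 'a': 13, 'c': 9}
m['a'] = 13+2 = 15 → {'x': 3, 'h': 9, 'j': 4, 'a': 15, 'c': 9}
m['r'] = 5 → {'x': 3, 'h': 9, 'j': 4, 'a': 15, 'c': 9, 'r': 5}

{'x': 3, 'h': 9, 'j': 4, 'a': 15, 'c': 9, 'r': 5}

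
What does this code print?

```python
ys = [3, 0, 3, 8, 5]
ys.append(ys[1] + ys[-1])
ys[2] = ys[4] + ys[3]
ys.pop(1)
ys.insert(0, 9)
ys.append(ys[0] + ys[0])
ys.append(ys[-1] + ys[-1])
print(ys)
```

[9, 3, 13, 8, 5, 5, 18, 36]

append ys[1]+ys[-1] = 0+5 = 5 → [3, 0, 3, 8, 5, 5]
ys[2] = ys[4]+ys[3] = 5+8 = 13 → [3, 0, 13, 8, 5, 5]
pop(1) removes 0 → [3, 13, 8, 5, 5]
insert 9 at 0 → [9, 3, 13, 8, 5, 5]
append ys[0]+ys[0] = 9+9 = 18 → [9, 3, 13, 8, 5, 5, 18]
append ys[-1]+ys[-1] = 18+18 = 36 → [9, 3, 13, 8, 5, 5, 18, 36]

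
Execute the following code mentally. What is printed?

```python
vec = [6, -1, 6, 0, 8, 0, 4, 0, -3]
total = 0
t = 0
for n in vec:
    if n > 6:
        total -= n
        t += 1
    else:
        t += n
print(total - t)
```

n=6: not >6; t=6
n=-1: not >6; t=5
n=6: not >6; t=11
n=0: not >6; t=11
n=8: >6, total = 0-8 = -8; t=12
n=0: not >6; t=12
n=4: not >6; t=16
n=0: not >6; t=16
n=-3: not >6; t=13
total-t = (-8)-13 = -21

-21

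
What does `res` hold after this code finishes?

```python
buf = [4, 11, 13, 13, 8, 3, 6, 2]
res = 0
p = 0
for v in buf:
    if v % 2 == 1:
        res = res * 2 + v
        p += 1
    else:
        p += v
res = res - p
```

v=4: not odd; p=4
v=11: odd, res = 0*2+11 = 11; p=5
v=13: odd, res = 11*2+13 = 35; p=6
v=13: odd, res = 35*2+13 = 83; p=7
v=8: not odd; p=15
v=3: odd, res = 83*2+3 = 169; p=16
v=6: not odd; p=22
v=2: not odd; p=24
res-p = 169-24 = 145

145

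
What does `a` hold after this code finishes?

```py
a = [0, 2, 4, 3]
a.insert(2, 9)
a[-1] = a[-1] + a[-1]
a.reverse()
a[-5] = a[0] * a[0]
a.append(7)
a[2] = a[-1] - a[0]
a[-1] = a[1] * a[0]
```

[36, 4, -29, 2, 0, 144]

insert 9 at 2 → [0, 2, 9, 4, 3]
a[-1] = a[-1]+a[-1] = 3+3 = 6 → [0, 2, 9, 4, 6]
reverse → [6, 4, 9, 2, 0]
a[-5] = a[0]*a[0] = 6*6 = 36 → [36, 4, 9, 2, 0]
append 7 → [36, 4, 9, 2, 0, 7]
a[2] = a[-1]-a[0] = 7-36 = -29 → [36, 4, -29, 2, 0, 7]
a[-1] = a[1]*a[0] = 4*36 = 144 → [36, 4, -29, 2, 0, 144]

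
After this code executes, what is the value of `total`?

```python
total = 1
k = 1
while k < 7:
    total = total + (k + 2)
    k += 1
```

k=1: total = 1+3 = 4
k=2: total = 4+4 = 8
k=3: total = 8+5 = 13
k=4: total = 13+6 = 19
k=5: total = 19+7 = 26
k=6: total = 26+8 = 34

34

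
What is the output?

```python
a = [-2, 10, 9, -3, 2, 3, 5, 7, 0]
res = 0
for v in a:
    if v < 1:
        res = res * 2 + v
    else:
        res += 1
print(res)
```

v=-2: <1, res = 0*2+(-2) = -2
v=10: not <1, res = (-2)+1 = -1
v=9: not <1, res = (-1)+1 = 0
v=-3: <1, res = 0*2+(-3) = -3
v=2: not <1, res = (-3)+1 = -2
v=3: not <1, res = (-2)+1 = -1
v=5: not <1, res = (-1)+1 = 0
v=7: not <1, res = 0+1 = 1
v=0: <1, res = 1*2+0 = 2

2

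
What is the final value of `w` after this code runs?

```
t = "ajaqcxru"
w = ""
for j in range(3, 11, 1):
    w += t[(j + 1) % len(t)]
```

j=3: add t[4]='c' → 'c'
j=4: add t[5]='x' → 'cx'
j=5: add t[6]='r' → 'cxr'
j=6: add t[7]='u' → 'cxru'
j=7: add t[0]='a' → 'cxrua'
j=8: add t[1]='j' → 'cxruaj'
j=9: add t[2]='a' → 'cxruaja'
j=10: add t[3]='q' → 'cxruajaq'

'cxruajaq'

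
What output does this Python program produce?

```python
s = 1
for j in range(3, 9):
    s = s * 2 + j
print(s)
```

j=3: s = 1*2+3 = 5
j=4: s = 5*2+4 = 14
j=5: s = 14*2+5 = 33
j=6: s = 33*2+6 = 72
j=7: s = 72*2+7 = 151
j=8: s = 151*2+8 = 310

310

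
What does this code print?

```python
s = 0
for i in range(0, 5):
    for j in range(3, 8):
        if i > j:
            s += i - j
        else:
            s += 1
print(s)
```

i=0,j=3: not 0>3, s = 0+1 = 1
i=0,j=4: not 0>4, s = 1+1 = 2
i=0,j=5: not 0>5, s = 2+1 = 3
i=0,j=6: not 0>6, s = 3+1 = 4
i=0,j=7: not 0>7, s = 4+1 = 5
i=1,j=3: not 1>3, s = 5+1 = 6
i=1,j=4: not 1>4, s = 6+1 = 7
i=1,j=5: not 1>5, s = 7+1 = 8
i=1,j=6: not 1>6, s = 8+1 = 9
i=1,j=7: not 1>7, s = 9+1 = 10
i=2,j=3: not 2>3, s = 10+1 = 11
i=2,j=4: not 2>4, s = 11+1 = 12
i=2,j=5: not 2>5, s = 12+1 = 13
i=2,j=6: not 2>6, s = 13+1 = 14
i=2,j=7: not 2>7, s = 14+1 = 15
i=3,j=3: not 3>3, s = 15+1 = 16
i=3,j=4: not 3>4, s = 16+1 = 17
i=3,j=5: not 3>5, s = 17+1 = 18
i=3,j=6: not 3>6, s = 18+1 = 19
i=3,j=7: not 3>7, s = 19+1 = 20
i=4,j=3: 4>3, s = 20+1 = 21
i=4,j=4: not 4>4, s = 21+1 = 22
i=4,j=5: not 4>5, s = 22+1 = 23
i=4,j=6: not 4>6, s = 23+1 = 24
i=4,j=7: not 4>7, s = 24+1 = 25

25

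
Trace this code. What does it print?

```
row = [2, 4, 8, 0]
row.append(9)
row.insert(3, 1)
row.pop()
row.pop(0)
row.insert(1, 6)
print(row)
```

append 9 → [2, 4, 8, 0, 9]
insert 1 at 3 → [2, 4, 8, 1, 0, 9]
pop() removes 9 → [2, 4, 8, 1, 0]
pop(0) removes 2 → [4, 8, 1, 0]
insert 6 at 1 → [4, 6, 8, 1, 0]

[4, 6, 8, 1, 0]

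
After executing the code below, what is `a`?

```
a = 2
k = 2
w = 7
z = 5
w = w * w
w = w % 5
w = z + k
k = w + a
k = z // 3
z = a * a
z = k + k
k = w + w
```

w = 7*7 = 49
w = 49%5 = 4
w = 5+2 = 7
k = 7+2 = 9
k = 5//3 = 1
z = 2*2 = 4
z = 1+1 = 2
k = 7+7 = 14

2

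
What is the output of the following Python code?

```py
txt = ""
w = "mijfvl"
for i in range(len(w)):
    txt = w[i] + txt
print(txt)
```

lvfjim

i=0: prepend 'm' → 'm'
i=1: prepend 'i' → 'im'
i=2: prepend 'j' → 'jim'
i=3: prepend 'f' → 'fjim'
i=4: prepend 'v' → 'vfjim'
i=5: prepend 'l' → 'lvfjim'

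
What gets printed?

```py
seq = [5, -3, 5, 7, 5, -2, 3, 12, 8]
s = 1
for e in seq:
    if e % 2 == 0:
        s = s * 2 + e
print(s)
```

32

e=5: not even
e=-3: not even
e=5: not even
e=7: not even
e=5: not even
e=-2: even, s = 1*2+(-2) = 0
e=3: not even
e=12: even, s = 0*2+12 = 12
e=8: even, s = 12*2+8 = 32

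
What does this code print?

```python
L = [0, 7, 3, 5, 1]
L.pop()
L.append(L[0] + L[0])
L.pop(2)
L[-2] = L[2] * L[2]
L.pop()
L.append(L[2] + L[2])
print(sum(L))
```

82

pop() removes 1 → [0, 7, 3, 5]
append L[0]+L[0] = 0+0 = 0 → [0, 7, 3, 5, 0]
pop(2) removes 3 → [0, 7, 5, 0]
L[-2] = L[2]*L[2] = 5*5 = 25 → [0, 7, 25, 0]
pop() removes 0 → [0, 7, 25]
append L[2]+L[2] = 25+25 = 50 → [0, 7, 25, 50]
sum = 82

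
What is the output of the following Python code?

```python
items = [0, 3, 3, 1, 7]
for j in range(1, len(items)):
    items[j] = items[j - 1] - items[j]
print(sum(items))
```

j=1: items[1] = 0-3 = -3 → [0, -3, 3, 1, 7]
j=2: items[2] = (-3)-3 = -6 → [0, -3, -6, 1, 7]
j=3: items[3] = (-6)-1 = -7 → [0, -3, -6, -7, 7]
j=4: items[4] = (-7)-7 = -14 → [0, -3, -6, -7, -14]
sum = -30

-30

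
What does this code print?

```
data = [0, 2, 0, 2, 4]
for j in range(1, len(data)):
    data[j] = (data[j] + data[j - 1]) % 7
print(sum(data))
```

9

j=1: data[1] = (2+0)%7 = 2 → [0, 2, 0, 2, 4]
j=2: data[2] = (0+2)%7 = 2 → [0, 2, 2, 2, 4]
j=3: data[3] = (2+2)%7 = 4 → [0, 2, 2, 4, 4]
j=4: data[4] = (4+4)%7 = 1 → [0, 2, 2, 4, 1]
sum = 9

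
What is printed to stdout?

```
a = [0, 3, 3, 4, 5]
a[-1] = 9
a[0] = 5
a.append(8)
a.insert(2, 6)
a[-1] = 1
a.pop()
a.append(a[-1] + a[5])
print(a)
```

a[-1] = 9 → [0, 3, 3, 4, 9]
a[0] = 5 → [5, 3, 3, 4, 9]
append 8 → [5, 3, 3, 4, 9, 8]
insert 6 at 2 → [5, 3, 6, 3, 4, 9, 8]
a[-1] = 1 → [5, 3, 6, 3, 4, 9, 1]
pop() removes 1 → [5, 3, 6, 3, 4, 9]
append a[-1]+a[5] = 9+9 = 18 → [5, 3, 6, 3, 4, 9, 18]

[5, 3, 6, 3, 4, 9, 18]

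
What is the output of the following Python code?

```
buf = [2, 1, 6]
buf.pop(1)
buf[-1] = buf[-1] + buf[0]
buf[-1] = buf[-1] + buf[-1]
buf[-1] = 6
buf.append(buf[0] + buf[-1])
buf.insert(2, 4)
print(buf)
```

[2, 6, 4, 8]

pop(1) removes 1 → [2, 6]
buf[-1] = buf[-1]+buf[0] = 6+2 = 8 → [2, 8]
buf[-1] = buf[-1]+buf[-1] = 8+8 = 16 → [2, 16]
buf[-1] = 6 → [2, 6]
append buf[0]+buf[-1] = 2+6 = 8 → [2, 6, 8]
insert 4 at 2 → [2, 6, 4, 8]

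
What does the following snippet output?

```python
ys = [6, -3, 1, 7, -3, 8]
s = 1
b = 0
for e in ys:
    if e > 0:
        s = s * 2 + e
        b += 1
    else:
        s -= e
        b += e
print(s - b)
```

e=6: >0, s = 1*2+6 = 8; b=1
e=-3: not >0, s = 8-(-3) = 11; b=-2
e=1: >0, s = 11*2+1 = 23; b=-1
e=7: >0, s = 23*2+7 = 53; b=0
e=-3: not >0, s = 53-(-3) = 56; b=-3
e=8: >0, s = 56*2+8 = 120; b=-2
s-b = 120-(-2) = 122

122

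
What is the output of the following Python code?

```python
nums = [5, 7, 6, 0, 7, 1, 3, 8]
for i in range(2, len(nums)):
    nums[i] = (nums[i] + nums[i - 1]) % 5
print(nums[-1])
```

i=2: nums[2] = (6+7)%5 = 3 → [5, 7, 3, 0, 7, 1, 3, 8]
i=3: nums[3] = (0+3)%5 = 3 → [5, 7, 3, 3, 7, 1, 3, 8]
i=4: nums[4] = (7+3)%5 = 0 → [5, 7, 3, 3, 0, 1, 3, 8]
i=5: nums[5] = (1+0)%5 = 1 → [5, 7, 3, 3, 0, 1, 3, 8]
i=6: nums[6] = (3+1)%5 = 4 → [5, 7, 3, 3, 0, 1, 4, 8]
i=7: nums[7] = (8+4)%5 = 2 → [5, 7, 3, 3, 0, 1, 4, 2]

2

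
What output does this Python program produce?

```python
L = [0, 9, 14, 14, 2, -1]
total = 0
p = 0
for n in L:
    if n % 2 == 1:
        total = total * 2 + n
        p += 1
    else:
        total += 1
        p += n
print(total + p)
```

n=0: not odd, total = 0+1 = 1; p=0
n=9: odd, total = 1*2+9 = 11; p=1
n=14: not odd, total = 11+1 = 12; p=15
n=14: not odd, total = 12+1 = 13; p=29
n=2: not odd, total = 13+1 = 14; p=31
n=-1: odd, total = 14*2+(-1) = 27; p=32
total+p = 27+32 = 59

59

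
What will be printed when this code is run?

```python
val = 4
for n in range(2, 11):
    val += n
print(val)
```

58

n=2: val = 4+2 = 6
n=3: val = 6+3 = 9
n=4: val = 9+4 = 13
n=5: val = 13+5 = 18
n=6: val = 18+6 = 24
n=7: val = 24+7 = 31
n=8: val = 31+8 = 39
n=9: val = 39+9 = 48
n=10: val = 48+10 = 58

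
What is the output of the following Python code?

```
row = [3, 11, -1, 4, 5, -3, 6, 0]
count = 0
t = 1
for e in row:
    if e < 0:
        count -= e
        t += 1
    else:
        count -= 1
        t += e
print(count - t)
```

e=3: not <0, count = 0-1 = -1; t=4
e=11: not <0, count = (-1)-1 = -2; t=15
e=-1: <0, count = (-2)-(-1) = -1; t=16
e=4: not <0, count = (-1)-1 = -2; t=20
e=5: not <0, count = (-2)-1 = -3; t=25
e=-3: <0, count = (-3)-(-3) = 0; t=26
e=6: not <0, count = 0-1 = -1; t=32
e=0: not <0, count = (-1)-1 = -2; t=32
count-t = (-2)-32 = -34

-34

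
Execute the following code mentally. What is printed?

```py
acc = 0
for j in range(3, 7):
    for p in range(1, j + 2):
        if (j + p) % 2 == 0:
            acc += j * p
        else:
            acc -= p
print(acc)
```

110

j=3,p=1: even sum, acc = 0+3 = 3
j=3,p=2: odd sum, acc = 3-2 = 1
j=3,p=3: even sum, acc = 1+9 = 10
j=3,p=4: odd sum, acc = 10-4 = 6
j=4,p=1: odd sum, acc = 6-1 = 5
j=4,p=2: even sum, acc = 5+8 = 13
j=4,p=3: odd sum, acc = 13-3 = 10
j=4,p=4: even sum, acc = 10+16 = 26
j=4,p=5: odd sum, acc = 26-5 = 21
j=5,p=1: even sum, acc = 21+5 = 26
j=5,p=2: odd sum, acc = 26-2 = 24
j=5,p=3: even sum, acc = 24+15 = 39
j=5,p=4: odd sum, acc = 39-4 = 35
j=5,p=5: even sum, acc = 35+25 = 60
j=5,p=6: odd sum, acc = 60-6 = 54
j=6,p=1: odd sum, acc = 54-1 = 53
j=6,p=2: even sum, acc = 53+12 = 65
j=6,p=3: odd sum, acc = 65-3 = 62
j=6,p=4: even sum, acc = 62+24 = 86
j=6,p=5: odd sum, acc = 86-5 = 81
j=6,p=6: even sum, acc = 81+36 = 117
j=6,p=7: odd sum, acc = 117-7 = 110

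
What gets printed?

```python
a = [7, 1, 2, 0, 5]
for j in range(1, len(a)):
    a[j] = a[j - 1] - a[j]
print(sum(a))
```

j=1: a[1] = 7-1 = 6 → [7, 6, 2, 0, 5]
j=2: a[2] = 6-2 = 4 → [7, 6, 4, 0, 5]
j=3: a[3] = 4-0 = 4 → [7, 6, 4, 4, 5]
j=4: a[4] = 4-5 = -1 → [7, 6, 4, 4, -1]
sum = 20

20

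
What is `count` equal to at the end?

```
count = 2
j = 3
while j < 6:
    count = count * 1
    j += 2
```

j=3: count = 2*1 = 2
j=5: count = 2*1 = 2

2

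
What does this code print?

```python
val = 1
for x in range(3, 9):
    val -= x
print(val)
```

x=3: val = 1-3 = -2
x=4: val = (-2)-4 = -6
x=5: val = (-6)-5 = -11
x=6: val = (-11)-6 = -17
x=7: val = (-17)-7 = -24
x=8: val = (-24)-8 = -32

-32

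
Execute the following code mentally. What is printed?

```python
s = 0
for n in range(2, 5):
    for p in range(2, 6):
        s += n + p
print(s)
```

n=2,p=2: s = 0+4 = 4
n=2,p=3: s = 4+5 = 9
n=2,p=4: s = 9+6 = 15
n=2,p=5: s = 15+7 = 22
n=3,p=2: s = 22+5 = 27
n=3,p=3: s = 27+6 = 33
n=3,p=4: s = 33+7 = 40
n=3,p=5: s = 40+8 = 48
n=4,p=2: s = 48+6 = 54
n=4,p=3: s = 54+7 = 61
n=4,p=4: s = 61+8 = 69
n=4,p=5: s = 69+9 = 78

78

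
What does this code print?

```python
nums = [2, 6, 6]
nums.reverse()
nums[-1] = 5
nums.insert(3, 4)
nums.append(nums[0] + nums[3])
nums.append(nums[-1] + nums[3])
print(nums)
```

[6, 6, 5, 4, 10, 14]

reverse → [6, 6, 2]
nums[-1] = 5 → [6, 6, 5]
insert 4 at 3 → [6, 6, 5, 4]
append nums[0]+nums[3] = 6+4 = 10 → [6, 6, 5, 4, 10]
append nums[-1]+nums[3] = 10+4 = 14 → [6, 6, 5, 4, 10, 14]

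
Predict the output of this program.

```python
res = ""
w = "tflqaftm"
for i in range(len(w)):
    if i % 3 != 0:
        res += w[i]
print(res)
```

i=0: skip
i=1: add 'f' → 'f'
i=2: add 'l' → 'fl'
i=3: skip
i=4: add 'a' → 'fla'
i=5: add 'f' → 'flaf'
i=6: skip
i=7: add 'm' → 'flafm'

flafm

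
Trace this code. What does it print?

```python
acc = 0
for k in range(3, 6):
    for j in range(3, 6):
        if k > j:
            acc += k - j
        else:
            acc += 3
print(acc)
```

22

k=3,j=3: not 3>3, acc = 0+3 = 3
k=3,j=4: not 3>4, acc = 3+3 = 6
k=3,j=5: not 3>5, acc = 6+3 = 9
k=4,j=3: 4>3, acc = 9+1 = 10
k=4,j=4: not 4>4, acc = 10+3 = 13
k=4,j=5: not 4>5, acc = 13+3 = 16
k=5,j=3: 5>3, acc = 16+2 = 18
k=5,j=4: 5>4, acc = 18+1 = 19
k=5,j=5: not 5>5, acc = 19+3 = 22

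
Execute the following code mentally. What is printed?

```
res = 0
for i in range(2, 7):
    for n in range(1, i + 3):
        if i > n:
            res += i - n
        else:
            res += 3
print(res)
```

i=2,n=1: 2>1, res = 0+1 = 1
i=2,n=2: not 2>2, res = 1+3 = 4
i=2,n=3: not 2>3, res = 4+3 = 7
i=2,n=4: not 2>4, res = 7+3 = 10
i=3,n=1: 3>1, res = 10+2 = 12
i=3,n=2: 3>2, res = 12+1 = 13
i=3,n=3: not 3>3, res = 13+3 = 16
i=3,n=4: not 3>4, res = 16+3 = 19
i=3,n=5: not 3>5, res = 19+3 = 22
i=4,n=1: 4>1, res = 22+3 = 25
i=4,n=2: 4>2, res = 25+2 = 27
i=4,n=3: 4>3, res = 27+1 = 28
i=4,n=4: not 4>4, res = 28+3 = 31
i=4,n=5: not 4>5, res = 31+3 = 34
i=4,n=6: not 4>6, res = 34+3 = 37
i=5,n=1: 5>1, res = 37+4 = 41
i=5,n=2: 5>2, res = 41+3 = 44
i=5,n=3: 5>3, res = 44+2 = 46
i=5,n=4: 5>4, res = 46+1 = 47
i=5,n=5: not 5>5, res = 47+3 = 50
i=5,n=6: not 5>6, res = 50+3 = 53
i=5,n=7: not 5>7, res = 53+3 = 56
i=6,n=1: 6>1, res = 56+5 = 61
i=6,n=2: 6>2, res = 61+4 = 65
i=6,n=3: 6>3, res = 65+3 = 68
i=6,n=4: 6>4, res = 68+2 = 70
i=6,n=5: 6>5, res = 70+1 = 71
i=6,n=6: not 6>6, res = 71+3 = 74
i=6,n=7: not 6>7, res = 74+3 = 77
i=6,n=8: not 6>8, res = 77+3 = 80

80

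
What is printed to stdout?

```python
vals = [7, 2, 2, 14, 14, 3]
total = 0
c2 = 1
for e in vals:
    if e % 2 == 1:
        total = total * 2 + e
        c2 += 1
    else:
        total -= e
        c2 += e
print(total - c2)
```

e=7: odd, total = 0*2+7 = 7; c2=2
e=2: not odd, total = 7-2 = 5; c2=4
e=2: not odd, total = 5-2 = 3; c2=6
e=14: not odd, total = 3-14 = -11; c2=20
e=14: not odd, total = (-11)-14 = -25; c2=34
e=3: odd, total = (-25)*2+3 = -47; c2=35
total-c2 = (-47)-35 = -82

-82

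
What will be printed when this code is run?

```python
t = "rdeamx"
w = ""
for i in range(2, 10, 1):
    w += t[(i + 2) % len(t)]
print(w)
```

mxrdeamx

i=2: add t[4]='m' → 'm'
i=3: add t[5]='x' → 'mx'
i=4: add t[0]='r' → 'mxr'
i=5: add t[1]='d' → 'mxrd'
i=6: add t[2]='e' → 'mxrde'
i=7: add t[3]='a' → 'mxrdea'
i=8: add t[4]='m' → 'mxrdeam'
i=9: add t[5]='x' → 'mxrdeamx'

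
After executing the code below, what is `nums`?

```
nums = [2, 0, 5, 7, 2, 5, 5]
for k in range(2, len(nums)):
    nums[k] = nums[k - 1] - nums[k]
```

k=2: nums[2] = 0-5 = -5 → [2, 0, -5, 7, 2, 5, 5]
k=3: nums[3] = (-5)-7 = -12 → [2, 0, -5, -12, 2, 5, 5]
k=4: nums[4] = (-12)-2 = -14 → [2, 0, -5, -12, -14, 5, 5]
k=5: nums[5] = (-14)-5 = -19 → [2, 0, -5, -12, -14, -19, 5]
k=6: nums[6] = (-19)-5 = -24 → [2, 0, -5, -12, -14, -19, -24]

[2, 0, -5, -12, -14, -19, -24]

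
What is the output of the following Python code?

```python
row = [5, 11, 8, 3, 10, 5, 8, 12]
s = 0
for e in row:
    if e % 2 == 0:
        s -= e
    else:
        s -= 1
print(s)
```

-42

e=5: not even, s = 0-1 = -1
e=11: not even, s = (-1)-1 = -2
e=8: even, s = (-2)-8 = -10
e=3: not even, s = (-10)-1 = -11
e=10: even, s = (-11)-10 = -21
e=5: not even, s = (-21)-1 = -22
e=8: even, s = (-22)-8 = -30
e=12: even, s = (-30)-12 = -42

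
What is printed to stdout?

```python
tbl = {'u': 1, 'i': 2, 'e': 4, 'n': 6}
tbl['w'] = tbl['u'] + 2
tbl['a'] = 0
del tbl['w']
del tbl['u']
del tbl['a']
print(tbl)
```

tbl['w'] = tbl['u']+2 = 3 → {'u': 1, 'i': 2, 'e': 4, 'n': 6, 'w': 3}
tbl['a'] = 0 → {'u': 1, 'i': 2, 'e': 4, 'n': 6, 'w': 3, 'a': 0}
del 'w' → {'u': 1, 'i': 2, 'e': 4, 'n': 6, 'a': 0}
del 'u' → {'i': 2, 'e': 4, 'n': 6, 'a': 0}
del 'a' → {'i': 2, 'e': 4, 'n': 6}

{'i': 2, 'e': 4, 'n': 6}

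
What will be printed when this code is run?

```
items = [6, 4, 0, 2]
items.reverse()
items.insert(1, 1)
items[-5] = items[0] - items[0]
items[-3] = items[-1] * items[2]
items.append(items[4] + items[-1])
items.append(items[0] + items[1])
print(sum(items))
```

reverse → [2, 0, 4, 6]
insert 1 at 1 → [2, 1, 0, 4, 6]
items[-5] = items[0]-items[0] = 2-2 = 0 → [0, 1, 0, 4, 6]
items[-3] = items[-1]*items[2] = 6*0 = 0 → [0, 1, 0, 4, 6]
append items[4]+items[-1] = 6+6 = 12 → [0, 1, 0, 4, 6, 12]
append items[0]+items[1] = 0+1 = 1 → [0, 1, 0, 4, 6, 12, 1]
sum = 24

24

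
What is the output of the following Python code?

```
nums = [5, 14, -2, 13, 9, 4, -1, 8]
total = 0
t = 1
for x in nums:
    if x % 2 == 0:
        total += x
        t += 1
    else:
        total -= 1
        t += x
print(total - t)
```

x=5: not even, total = 0-1 = -1; t=6
x=14: even, total = (-1)+14 = 13; t=7
x=-2: even, total = 13+(-2) = 11; t=8
x=13: not even, total = 11-1 = 10; t=21
x=9: not even, total = 10-1 = 9; t=30
x=4: even, total = 9+4 = 13; t=31
x=-1: not even, total = 13-1 = 12; t=30
x=8: even, total = 12+8 = 20; t=31
total-t = 20-31 = -11

-11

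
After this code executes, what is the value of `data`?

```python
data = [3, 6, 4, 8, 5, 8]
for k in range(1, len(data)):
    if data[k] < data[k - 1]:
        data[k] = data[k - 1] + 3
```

k=1: 6>=3, unchanged → [3, 6, 4, 8, 5, 8]
k=2: 4<6, data[2] = 6+3 = 9 → [3, 6, 9, 8, 5, 8]
k=3: 8<9, data[3] = 9+3 = 12 → [3, 6, 9, 12, 5, 8]
k=4: 5<12, data[4] = 12+3 = 15 → [3, 6, 9, 12, 15, 8]
k=5: 8<15, data[5] = 15+3 = 18 → [3, 6, 9, 12, 15, 18]

[3, 6, 9, 12, 15, 18]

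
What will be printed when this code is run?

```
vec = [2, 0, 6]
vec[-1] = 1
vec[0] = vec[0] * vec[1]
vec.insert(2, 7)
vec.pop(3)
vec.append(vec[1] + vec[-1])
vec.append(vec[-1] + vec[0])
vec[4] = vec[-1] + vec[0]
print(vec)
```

[0, 0, 7, 7, 7]

vec[-1] = 1 → [2, 0, 1]
vec[0] = vec[0]*vec[1] = 2*0 = 0 → [0, 0, 1]
insert 7 at 2 → [0, 0, 7, 1]
pop(3) removes 1 → [0, 0, 7]
append vec[1]+vec[-1] = 0+7 = 7 → [0, 0, 7, 7]
append vec[-1]+vec[0] = 7+0 = 7 → [0, 0, 7, 7, 7]
vec[4] = vec[-1]+vec[0] = 7+0 = 7 → [0, 0, 7, 7, 7]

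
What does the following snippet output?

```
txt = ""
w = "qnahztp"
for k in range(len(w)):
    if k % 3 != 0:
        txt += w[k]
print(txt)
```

k=0: skip
k=1: add 'n' → 'n'
k=2: add 'a' → 'na'
k=3: skip
k=4: add 'z' → 'naz'
k=5: add 't' → 'nazt'
k=6: skip

nazt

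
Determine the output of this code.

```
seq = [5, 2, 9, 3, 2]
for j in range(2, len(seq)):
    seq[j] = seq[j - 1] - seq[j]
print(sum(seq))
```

j=2: seq[2] = 2-9 = -7 → [5, 2, -7, 3, 2]
j=3: seq[3] = (-7)-3 = -10 → [5, 2, -7, -10, 2]
j=4: seq[4] = (-10)-2 = -12 → [5, 2, -7, -10, -12]
sum = -22

-22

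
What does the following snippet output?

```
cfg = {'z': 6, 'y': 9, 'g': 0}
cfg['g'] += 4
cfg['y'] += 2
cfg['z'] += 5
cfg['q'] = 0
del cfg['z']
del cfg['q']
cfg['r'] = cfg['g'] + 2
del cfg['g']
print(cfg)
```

{'y': 11, 'r': 6}

cfg['g'] = 0+4 = 4 → {'z': 6, 'y': 9, 'g': 4}
cfg['y'] = 9+2 = 11 → {'z': 6, 'y': 11, 'g': 4}
cfg['z'] = 6+5 = 11 → {'z': 11, 'y': 11, 'g': 4}
cfg['q'] = 0 → {'z': 11, 'y': 11, 'g': 4, 'q': 0}
del 'z' → {'y': 11, 'g': 4, 'q': 0}
del 'q' → {'y': 11, 'g': 4}
cfg['r'] = cfg['g']+2 = 6 → {'y': 11, 'g': 4, 'r': 6}
del 'g' → {'y': 11, 'r': 6}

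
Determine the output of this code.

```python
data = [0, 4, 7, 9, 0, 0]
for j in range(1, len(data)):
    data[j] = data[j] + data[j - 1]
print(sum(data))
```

j=1: data[1] = 4+0 = 4 → [0, 4, 7, 9, 0, 0]
j=2: data[2] = 7+4 = 11 → [0, 4, 11, 9, 0, 0]
j=3: data[3] = 9+11 = 20 → [0, 4, 11, 20, 0, 0]
j=4: data[4] = 0+20 = 20 → [0, 4, 11, 20, 20, 0]
j=5: data[5] = 0+20 = 20 → [0, 4, 11, 20, 20, 20]
sum = 75

75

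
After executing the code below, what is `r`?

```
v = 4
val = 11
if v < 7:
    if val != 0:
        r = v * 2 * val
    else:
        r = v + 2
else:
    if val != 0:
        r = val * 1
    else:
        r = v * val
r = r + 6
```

v=4, val=11
v < 7 is True; val != 0 is True
→ r = v * 2 * val = 88
r = 88+6 = 94

94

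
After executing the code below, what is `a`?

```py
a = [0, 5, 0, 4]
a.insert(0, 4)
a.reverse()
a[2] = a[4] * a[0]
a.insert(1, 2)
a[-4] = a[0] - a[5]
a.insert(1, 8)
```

insert 4 at 0 → [4, 0, 5, 0, 4]
reverse → [4, 0, 5, 0, 4]
a[2] = a[4]*a[0] = 4*4 = 16 → [4, 0, 16, 0, 4]
insert 2 at 1 → [4, 2, 0, 16, 0, 4]
a[-4] = a[0]-a[5] = 4-4 = 0 → [4, 2, 0, 16, 0, 4]
insert 8 at 1 → [4, 8, 2, 0, 16, 0, 4]

[4, 8, 2, 0, 16, 0, 4]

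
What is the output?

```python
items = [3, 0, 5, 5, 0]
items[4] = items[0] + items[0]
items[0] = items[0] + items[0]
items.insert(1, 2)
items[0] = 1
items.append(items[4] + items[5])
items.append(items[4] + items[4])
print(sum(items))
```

items[4] = items[0]+items[0] = 3+3 = 6 → [3, 0, 5, 5, 6]
items[0] = items[0]+items[0] = 3+3 = 6 → [6, 0, 5, 5, 6]
insert 2 at 1 → [6, 2, 0, 5, 5, 6]
items[0] = 1 → [1, 2, 0, 5, 5, 6]
append items[4]+items[5] = 5+6 = 11 → [1, 2, 0, 5, 5, 6, 11]
append items[4]+items[4] = 5+5 = 10 → [1, 2, 0, 5, 5, 6, 11, 10]
sum = 40

40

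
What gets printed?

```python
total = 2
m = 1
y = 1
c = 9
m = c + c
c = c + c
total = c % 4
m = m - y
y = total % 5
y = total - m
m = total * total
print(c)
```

18

m = 9+9 = 18
c = 9+9 = 18
total = 18%4 = 2
m = 18-1 = 17
y = 2%5 = 2
y = 2-17 = -15
m = 2*2 = 4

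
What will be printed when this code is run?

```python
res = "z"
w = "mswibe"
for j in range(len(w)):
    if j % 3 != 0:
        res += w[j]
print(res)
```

j=0: skip
j=1: add 's' → 'zs'
j=2: add 'w' → 'zsw'
j=3: skip
j=4: add 'b' → 'zswb'
j=5: add 'e' → 'zswbe'

zswbe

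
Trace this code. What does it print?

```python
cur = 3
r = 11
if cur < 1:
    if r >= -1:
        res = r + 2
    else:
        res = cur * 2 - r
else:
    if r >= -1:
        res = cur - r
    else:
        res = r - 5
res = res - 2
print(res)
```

cur=3, r=11
cur < 1 is False; r >= -1 is True
→ res = cur - r = -8
res = (-8)-2 = -10

-10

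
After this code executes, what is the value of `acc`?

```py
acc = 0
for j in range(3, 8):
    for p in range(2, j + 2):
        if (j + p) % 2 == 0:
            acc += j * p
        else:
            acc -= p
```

j=3,p=2: odd sum, acc = 0-2 = -2
j=3,p=3: even sum, acc = (-2)+9 = 7
j=3,p=4: odd sum, acc = 7-4 = 3
j=4,p=2: even sum, acc = 3+8 = 11
j=4,p=3: odd sum, acc = 11-3 = 8
j=4,p=4: even sum, acc = 8+16 = 24
j=4,p=5: odd sum, acc = 24-5 = 19
j=5,p=2: odd sum, acc = 19-2 = 17
j=5,p=3: even sum, acc = 17+15 = 32
j=5,p=4: odd sum, acc = 32-4 = 28
j=5,p=5: even sum, acc = 28+25 = 53
j=5,p=6: odd sum, acc = 53-6 = 47
j=6,p=2: even sum, acc = 47+12 = 59
j=6,p=3: odd sum, acc = 59-3 = 56
j=6,p=4: even sum, acc = 56+24 = 80
j=6,p=5: odd sum, acc = 80-5 = 75
j=6,p=6: even sum, acc = 75+36 = 111
j=6,p=7: odd sum, acc = 111-7 = 104
j=7,p=2: odd sum, acc = 104-2 = 102
j=7,p=3: even sum, acc = 102+21 = 123
j=7,p=4: odd sum, acc = 123-4 = 119
j=7,p=5: even sum, acc = 119+35 = 154
j=7,p=6: odd sum, acc = 154-6 = 148
j=7,p=7: even sum, acc = 148+49 = 197
j=7,p=8: odd sum, acc = 197-8 = 189

189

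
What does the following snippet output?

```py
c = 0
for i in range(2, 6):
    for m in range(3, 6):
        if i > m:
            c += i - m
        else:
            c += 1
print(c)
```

13

i=2,m=3: not 2>3, c = 0+1 = 1
i=2,m=4: not 2>4, c = 1+1 = 2
i=2,m=5: not 2>5, c = 2+1 = 3
i=3,m=3: not 3>3, c = 3+1 = 4
i=3,m=4: not 3>4, c = 4+1 = 5
i=3,m=5: not 3>5, c = 5+1 = 6
i=4,m=3: 4>3, c = 6+1 = 7
i=4,m=4: not 4>4, c = 7+1 = 8
i=4,m=5: not 4>5, c = 8+1 = 9
i=5,m=3: 5>3, c = 9+2 = 11
i=5,m=4: 5>4, c = 11+1 = 12
i=5,m=5: not 5>5, c = 12+1 = 13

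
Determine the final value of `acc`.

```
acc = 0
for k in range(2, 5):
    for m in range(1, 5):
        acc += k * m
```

90

k=2,m=1: acc = 0+2 = 2
k=2,m=2: acc = 2+4 = 6
k=2,m=3: acc = 6+6 = 12
k=2,m=4: acc = 12+8 = 20
k=3,m=1: acc = 20+3 = 23
k=3,m=2: acc = 23+6 = 29
k=3,m=3: acc = 29+9 = 38
k=3,m=4: acc = 38+12 = 50
k=4,m=1: acc = 50+4 = 54
k=4,m=2: acc = 54+8 = 62
k=4,m=3: acc = 62+12 = 74
k=4,m=4: acc = 74+16 = 90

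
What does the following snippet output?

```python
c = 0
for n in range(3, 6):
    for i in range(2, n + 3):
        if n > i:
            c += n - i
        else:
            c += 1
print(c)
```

n=3,i=2: 3>2, c = 0+1 = 1
n=3,i=3: not 3>3, c = 1+1 = 2
n=3,i=4: not 3>4, c = 2+1 = 3
n=3,i=5: not 3>5, c = 3+1 = 4
n=4,i=2: 4>2, c = 4+2 = 6
n=4,i=3: 4>3, c = 6+1 = 7
n=4,i=4: not 4>4, c = 7+1 = 8
n=4,i=5: not 4>5, c = 8+1 = 9
n=4,i=6: not 4>6, c = 9+1 = 10
n=5,i=2: 5>2, c = 10+3 = 13
n=5,i=3: 5>3, c = 13+2 = 15
n=5,i=4: 5>4, c = 15+1 = 16
n=5,i=5: not 5>5, c = 16+1 = 17
n=5,i=6: not 5>6, c = 17+1 = 18
n=5,i=7: not 5>7, c = 18+1 = 19

19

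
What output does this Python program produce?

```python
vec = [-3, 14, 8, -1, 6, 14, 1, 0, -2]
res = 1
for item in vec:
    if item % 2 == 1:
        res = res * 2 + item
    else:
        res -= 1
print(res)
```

item=-3: odd, res = 1*2+(-3) = -1
item=14: not odd, res = (-1)-1 = -2
item=8: not odd, res = (-2)-1 = -3
item=-1: odd, res = (-3)*2+(-1) = -7
item=6: not odd, res = (-7)-1 = -8
item=14: not odd, res = (-8)-1 = -9
item=1: odd, res = (-9)*2+1 = -17
item=0: not odd, res = (-17)-1 = -18
item=-2: not odd, res = (-18)-1 = -19

-19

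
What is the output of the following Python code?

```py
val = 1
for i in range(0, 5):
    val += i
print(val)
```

i=0: val = 1+0 = 1
i=1: val = 1+1 = 2
i=2: val = 2+2 = 4
i=3: val = 4+3 = 7
i=4: val = 7+4 = 11

11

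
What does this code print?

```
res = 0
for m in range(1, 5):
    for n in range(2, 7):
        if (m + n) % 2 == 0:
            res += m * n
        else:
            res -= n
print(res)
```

m=1,n=2: odd sum, res = 0-2 = -2
m=1,n=3: even sum, res = (-2)+3 = 1
m=1,n=4: odd sum, res = 1-4 = -3
m=1,n=5: even sum, res = (-3)+5 = 2
m=1,n=6: odd sum, res = 2-6 = -4
m=2,n=2: even sum, res = (-4)+4 = 0
m=2,n=3: odd sum, res = 0-3 = -3
m=2,n=4: even sum, res = (-3)+8 = 5
m=2,n=5: odd sum, res = 5-5 = 0
m=2,n=6: even sum, res = 0+12 = 12
m=3,n=2: odd sum, res = 12-2 = 10
m=3,n=3: even sum, res = 10+9 = 19
m=3,n=4: odd sum, res = 19-4 = 15
m=3,n=5: even sum, res = 15+15 = 30
m=3,n=6: odd sum, res = 30-6 = 24
m=4,n=2: even sum, res = 24+8 = 32
m=4,n=3: odd sum, res = 32-3 = 29
m=4,n=4: even sum, res = 29+16 = 45
m=4,n=5: odd sum, res = 45-5 = 40
m=4,n=6: even sum, res = 40+24 = 64

64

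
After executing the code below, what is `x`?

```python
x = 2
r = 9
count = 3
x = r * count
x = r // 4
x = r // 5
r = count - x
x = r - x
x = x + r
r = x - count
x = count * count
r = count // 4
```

x = 9*3 = 27
x = 9//4 = 2
x = 9//5 = 1
r = 3-1 = 2
x = 2-1 = 1
x = 1+2 = 3
r = 3-3 = 0
x = 3*3 = 9
r = 3//4 = 0

9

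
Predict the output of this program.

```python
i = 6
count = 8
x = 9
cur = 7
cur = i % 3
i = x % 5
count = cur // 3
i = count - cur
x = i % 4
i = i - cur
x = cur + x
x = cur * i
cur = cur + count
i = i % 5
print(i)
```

cur = 6%3 = 0
i = 9%5 = 4
count = 0//3 = 0
i = 0-0 = 0
x = 0%4 = 0
i = 0-0 = 0
x = 0+0 = 0
x = 0*0 = 0
cur = 0+0 = 0
i = 0%5 = 0

0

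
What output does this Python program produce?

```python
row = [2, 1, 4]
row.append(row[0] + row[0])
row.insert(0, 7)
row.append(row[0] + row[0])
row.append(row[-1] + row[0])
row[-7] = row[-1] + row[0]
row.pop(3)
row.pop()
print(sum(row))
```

append row[0]+row[0] = 2+2 = 4 → [2, 1, 4, 4]
insert 7 at 0 → [7, 2, 1, 4, 4]
append row[0]+row[0] = 7+7 = 14 → [7, 2, 1, 4, 4, 14]
append row[-1]+row[0] = 14+7 = 21 → [7, 2, 1, 4, 4, 14, 21]
row[-7] = row[-1]+row[0] = 21+7 = 28 → [28, 2, 1, 4, 4, 14, 21]
pop(3) removes 4 → [28, 2, 1, 4, 14, 21]
pop() removes 21 → [28, 2, 1, 4, 14]
sum = 49

49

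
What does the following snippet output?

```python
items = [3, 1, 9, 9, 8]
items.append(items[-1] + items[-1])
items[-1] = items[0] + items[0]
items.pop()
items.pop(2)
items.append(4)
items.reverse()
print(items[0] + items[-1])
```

append items[-1]+items[-1] = 8+8 = 16 → [3, 1, 9, 9, 8, 16]
items[-1] = items[0]+items[0] = 3+3 = 6 → [3, 1, 9, 9, 8, 6]
pop() removes 6 → [3, 1, 9, 9, 8]
pop(2) removes 9 → [3, 1, 9, 8]
append 4 → [3, 1, 9, 8, 4]
reverse → [4, 8, 9, 1, 3]
items[0]+items[-1] = 4+3 = 7

7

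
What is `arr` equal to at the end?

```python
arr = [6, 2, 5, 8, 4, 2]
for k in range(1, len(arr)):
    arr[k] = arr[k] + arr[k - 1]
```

[6, 8, 13, 21, 25, 27]

k=1: arr[1] = 2+6 = 8 → [6, 8, 5, 8, 4, 2]
k=2: arr[2] = 5+8 = 13 → [6, 8, 13, 8, 4, 2]
k=3: arr[3] = 8+13 = 21 → [6, 8, 13, 21, 4, 2]
k=4: arr[4] = 4+21 = 25 → [6, 8, 13, 21, 25, 2]
k=5: arr[5] = 2+25 = 27 → [6, 8, 13, 21, 25, 27]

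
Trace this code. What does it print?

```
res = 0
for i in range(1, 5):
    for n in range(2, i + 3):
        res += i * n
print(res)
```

145

i=1,n=2: res = 0+2 = 2
i=1,n=3: res = 2+3 = 5
i=2,n=2: res = 5+4 = 9
i=2,n=3: res = 9+6 = 15
i=2,n=4: res = 15+8 = 23
i=3,n=2: res = 23+6 = 29
i=3,n=3: res = 29+9 = 38
i=3,n=4: res = 38+12 = 50
i=3,n=5: res = 50+15 = 65
i=4,n=2: res = 65+8 = 73
i=4,n=3: res = 73+12 = 85
i=4,n=4: res = 85+16 = 101
i=4,n=5: res = 101+20 = 121
i=4,n=6: res = 121+24 = 145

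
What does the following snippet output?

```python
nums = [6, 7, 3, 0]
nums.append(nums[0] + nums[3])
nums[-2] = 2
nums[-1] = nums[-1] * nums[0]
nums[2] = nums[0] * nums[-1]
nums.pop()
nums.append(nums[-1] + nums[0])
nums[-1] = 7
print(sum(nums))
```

238

append nums[0]+nums[3] = 6+0 = 6 → [6, 7, 3, 0, 6]
nums[-2] = 2 → [6, 7, 3, 2, 6]
nums[-1] = nums[-1]*nums[0] = 6*6 = 36 → [6, 7, 3, 2, 36]
nums[2] = nums[0]*nums[-1] = 6*36 = 216 → [6, 7, 216, 2, 36]
pop() removes 36 → [6, 7, 216, 2]
append nums[-1]+nums[0] = 2+6 = 8 → [6, 7, 216, 2, 8]
nums[-1] = 7 → [6, 7, 216, 2, 7]
sum = 238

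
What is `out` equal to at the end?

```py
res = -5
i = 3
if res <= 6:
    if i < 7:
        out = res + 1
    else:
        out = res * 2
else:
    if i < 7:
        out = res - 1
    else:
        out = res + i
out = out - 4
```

res=-5, i=3
res <= 6 is True; i < 7 is True
→ out = res + 1 = -4
out = (-4)-4 = -8

-8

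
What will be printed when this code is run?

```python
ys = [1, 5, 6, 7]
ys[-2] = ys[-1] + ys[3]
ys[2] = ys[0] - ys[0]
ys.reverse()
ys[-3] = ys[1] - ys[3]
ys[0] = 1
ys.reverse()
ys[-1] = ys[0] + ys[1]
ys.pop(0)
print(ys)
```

ys[-2] = ys[-1]+ys[3] = 7+7 = 14 → [1, 5, 14, 7]
ys[2] = ys[0]-ys[0] = 1-1 = 0 → [1, 5, 0, 7]
reverse → [7, 0, 5, 1]
ys[-3] = ys[1]-ys[3] = 0-1 = -1 → [7, -1, 5, 1]
ys[0] = 1 → [1, -1, 5, 1]
reverse → [1, 5, -1, 1]
ys[-1] = ys[0]+ys[1] = 1+5 = 6 → [1, 5, -1, 6]
pop(0) removes 1 → [5, -1, 6]

[5, -1, 6]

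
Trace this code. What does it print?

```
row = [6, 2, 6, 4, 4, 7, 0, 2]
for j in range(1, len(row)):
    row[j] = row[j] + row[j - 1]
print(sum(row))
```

157

j=1: row[1] = 2+6 = 8 → [6, 8, 6, 4, 4, 7, 0, 2]
j=2: row[2] = 6+8 = 14 → [6, 8, 14, 4, 4, 7, 0, 2]
j=3: row[3] = 4+14 = 18 → [6, 8, 14, 18, 4, 7, 0, 2]
j=4: row[4] = 4+18 = 22 → [6, 8, 14, 18, 22, 7, 0, 2]
j=5: row[5] = 7+22 = 29 → [6, 8, 14, 18, 22, 29, 0, 2]
j=6: row[6] = 0+29 = 29 → [6, 8, 14, 18, 22, 29, 29, 2]
j=7: row[7] = 2+29 = 31 → [6, 8, 14, 18, 22, 29, 29, 31]
sum = 157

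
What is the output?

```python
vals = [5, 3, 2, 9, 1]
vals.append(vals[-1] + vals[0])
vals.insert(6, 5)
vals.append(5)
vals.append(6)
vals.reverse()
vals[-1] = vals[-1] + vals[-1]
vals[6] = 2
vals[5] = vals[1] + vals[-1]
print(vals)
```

[6, 5, 5, 6, 1, 15, 2, 3, 10]

append vals[-1]+vals[0] = 1+5 = 6 → [5, 3, 2, 9, 1, 6]
insert 5 at 6 → [5, 3, 2, 9, 1, 6, 5]
append 5 → [5, 3, 2, 9, 1, 6, 5, 5]
append 6 → [5, 3, 2, 9, 1, 6, 5, 5, 6]
reverse → [6, 5, 5, 6, 1, 9, 2, 3, 5]
vals[-1] = vals[-1]+vals[-1] = 5+5 = 10 → [6, 5, 5, 6, 1, 9, 2, 3, 10]
vals[6] = 2 → [6, 5, 5, 6, 1, 9, 2, 3, 10]
vals[5] = vals[1]+vals[-1] = 5+10 = 15 → [6, 5, 5, 6, 1, 15, 2, 3, 10]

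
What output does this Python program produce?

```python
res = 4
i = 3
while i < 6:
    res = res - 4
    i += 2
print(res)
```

i=3: res = 4-4 = 0
i=5: res = 0-4 = -4

-4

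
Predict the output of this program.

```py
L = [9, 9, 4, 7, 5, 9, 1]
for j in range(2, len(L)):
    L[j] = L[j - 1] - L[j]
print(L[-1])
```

j=2: L[2] = 9-4 = 5 → [9, 9, 5, 7, 5, 9, 1]
j=3: L[3] = 5-7 = -2 → [9, 9, 5, -2, 5, 9, 1]
j=4: L[4] = (-2)-5 = -7 → [9, 9, 5, -2, -7, 9, 1]
j=5: L[5] = (-7)-9 = -16 → [9, 9, 5, -2, -7, -16, 1]
j=6: L[6] = (-16)-1 = -17 → [9, 9, 5, -2, -7, -16, -17]

-17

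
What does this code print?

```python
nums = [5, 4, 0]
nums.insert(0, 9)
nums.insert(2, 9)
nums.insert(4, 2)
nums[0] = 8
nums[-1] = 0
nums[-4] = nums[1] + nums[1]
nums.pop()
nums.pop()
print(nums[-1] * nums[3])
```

insert 9 at 0 → [9, 5, 4, 0]
insert 9 at 2 → [9, 5, 9, 4, 0]
insert 2 at 4 → [9, 5, 9, 4, 2, 0]
nums[0] = 8 → [8, 5, 9, 4, 2, 0]
nums[-1] = 0 → [8, 5, 9, 4, 2, 0]
nums[-4] = nums[1]+nums[1] = 5+5 = 10 → [8, 5, 10, 4, 2, 0]
pop() removes 0 → [8, 5, 10, 4, 2]
pop() removes 2 → [8, 5, 10, 4]
nums[-1]*nums[3] = 4*4 = 16

16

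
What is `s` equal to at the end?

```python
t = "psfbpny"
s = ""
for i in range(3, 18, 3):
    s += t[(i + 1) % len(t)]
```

i=3: add t[4]='p' → 'p'
i=6: add t[0]='p' → 'pp'
i=9: add t[3]='b' → 'ppb'
i=12: add t[6]='y' → 'ppby'
i=15: add t[2]='f' → 'ppbyf'

'ppbyf'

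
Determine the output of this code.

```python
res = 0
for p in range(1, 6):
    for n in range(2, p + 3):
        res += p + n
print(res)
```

145

p=1,n=2: res = 0+3 = 3
p=1,n=3: res = 3+4 = 7
p=2,n=2: res = 7+4 = 11
p=2,n=3: res = 11+5 = 16
p=2,n=4: res = 16+6 = 22
p=3,n=2: res = 22+5 = 27
p=3,n=3: res = 27+6 = 33
p=3,n=4: res = 33+7 = 40
p=3,n=5: res = 40+8 = 48
p=4,n=2: res = 48+6 = 54
p=4,n=3: res = 54+7 = 61
p=4,n=4: res = 61+8 = 69
p=4,n=5: res = 69+9 = 78
p=4,n=6: res = 78+10 = 88
p=5,n=2: res = 88+7 = 95
p=5,n=3: res = 95+8 = 103
p=5,n=4: res = 103+9 = 112
p=5,n=5: res = 112+10 = 122
p=5,n=6: res = 122+11 = 133
p=5,n=7: res = 133+12 = 145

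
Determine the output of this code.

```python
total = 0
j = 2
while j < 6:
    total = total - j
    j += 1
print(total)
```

j=2: total = 0-2 = -2
j=3: total = (-2)-3 = -5
j=4: total = (-5)-4 = -9
j=5: total = (-9)-5 = -14

-14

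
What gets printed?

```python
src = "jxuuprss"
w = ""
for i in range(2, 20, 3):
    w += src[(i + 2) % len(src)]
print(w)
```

i=2: add src[4]='p' → 'p'
i=5: add src[7]='s' → 'ps'
i=8: add src[2]='u' → 'psu'
i=11: add src[5]='r' → 'psur'
i=14: add src[0]='j' → 'psurj'
i=17: add src[3]='u' → 'psurju'

psurju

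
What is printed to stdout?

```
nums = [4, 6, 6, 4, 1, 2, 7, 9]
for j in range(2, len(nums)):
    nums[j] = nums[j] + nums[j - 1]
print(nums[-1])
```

j=2: nums[2] = 6+6 = 12 → [4, 6, 12, 4, 1, 2, 7, 9]
j=3: nums[3] = 4+12 = 16 → [4, 6, 12, 16, 1, 2, 7, 9]
j=4: nums[4] = 1+16 = 17 → [4, 6, 12, 16, 17, 2, 7, 9]
j=5: nums[5] = 2+17 = 19 → [4, 6, 12, 16, 17, 19, 7, 9]
j=6: nums[6] = 7+19 = 26 → [4, 6, 12, 16, 17, 19, 26, 9]
j=7: nums[7] = 9+26 = 35 → [4, 6, 12, 16, 17, 19, 26, 35]

35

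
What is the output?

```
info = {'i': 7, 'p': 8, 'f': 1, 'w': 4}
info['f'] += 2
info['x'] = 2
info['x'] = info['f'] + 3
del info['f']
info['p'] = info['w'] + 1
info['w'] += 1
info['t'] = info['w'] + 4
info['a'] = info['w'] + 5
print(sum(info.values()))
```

info['f'] = 1+2 = 3 → {'i': 7, 'p': 8, 'f': 3, 'w': 4}
info['x'] = 2 → {'i': 7, 'p': 8, 'f': 3, 'w': 4, 'x': 2}
info['x'] = info['f']+3 = 6 → {'i': 7, 'p': 8, 'f': 3, 'w': 4, 'x': 6}
del 'f' → {'i': 7, 'p': 8, 'w': 4, 'x': 6}
info['p'] = info['w']+1 = 5 → {'i': 7, 'p': 5, 'w': 4, 'x': 6}
info['w'] = 4+1 = 5 → {'i': 7, 'p': 5, 'w': 5, 'x': 6}
info['t'] = info['w']+4 = 9 → {'i': 7, 'p': 5, 'w': 5, 'x': 6, 't': 9}
info['a'] = info['w']+5 = 10 → {'i': 7, 'p': 5, 'w': 5, 'x': 6, 't': 9, 'a': 10}
sum of values = 42

42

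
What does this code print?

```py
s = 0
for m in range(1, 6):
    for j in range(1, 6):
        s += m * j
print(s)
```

m=1,j=1: s = 0+1 = 1
m=1,j=2: s = 1+2 = 3
m=1,j=3: s = 3+3 = 6
m=1,j=4: s = 6+4 = 10
m=1,j=5: s = 10+5 = 15
m=2,j=1: s = 15+2 = 17
m=2,j=2: s = 17+4 = 21
m=2,j=3: s = 21+6 = 27
m=2,j=4: s = 27+8 = 35
m=2,j=5: s = 35+10 = 45
m=3,j=1: s = 45+3 = 48
m=3,j=2: s = 48+6 = 54
m=3,j=3: s = 54+9 = 63
m=3,j=4: s = 63+12 = 75
m=3,j=5: s = 75+15 = 90
m=4,j=1: s = 90+4 = 94
m=4,j=2: s = 94+8 = 102
m=4,j=3: s = 102+12 = 114
m=4,j=4: s = 114+16 = 130
m=4,j=5: s = 130+20 = 150
m=5,j=1: s = 150+5 = 155
m=5,j=2: s = 155+10 = 165
m=5,j=3: s = 165+15 = 180
m=5,j=4: s = 180+20 = 200
m=5,j=5: s = 200+25 = 225

225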